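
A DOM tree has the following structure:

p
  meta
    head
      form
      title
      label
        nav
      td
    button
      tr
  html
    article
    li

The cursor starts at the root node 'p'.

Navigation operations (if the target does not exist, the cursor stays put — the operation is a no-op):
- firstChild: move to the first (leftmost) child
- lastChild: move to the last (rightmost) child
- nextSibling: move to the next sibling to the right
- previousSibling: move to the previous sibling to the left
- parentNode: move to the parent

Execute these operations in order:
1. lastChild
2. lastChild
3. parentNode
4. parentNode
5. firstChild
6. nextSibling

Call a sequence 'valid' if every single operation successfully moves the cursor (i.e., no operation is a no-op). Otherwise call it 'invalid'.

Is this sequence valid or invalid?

After 1 (lastChild): html
After 2 (lastChild): li
After 3 (parentNode): html
After 4 (parentNode): p
After 5 (firstChild): meta
After 6 (nextSibling): html

Answer: valid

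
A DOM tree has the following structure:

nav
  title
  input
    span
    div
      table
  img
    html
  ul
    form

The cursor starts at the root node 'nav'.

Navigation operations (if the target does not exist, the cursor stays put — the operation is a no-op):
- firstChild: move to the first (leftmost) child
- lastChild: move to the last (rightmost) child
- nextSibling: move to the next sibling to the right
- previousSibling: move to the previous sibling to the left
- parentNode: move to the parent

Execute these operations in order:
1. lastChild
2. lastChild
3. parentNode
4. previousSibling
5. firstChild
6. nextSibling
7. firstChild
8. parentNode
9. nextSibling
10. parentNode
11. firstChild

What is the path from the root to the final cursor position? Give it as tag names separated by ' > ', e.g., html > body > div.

Answer: nav > title

Derivation:
After 1 (lastChild): ul
After 2 (lastChild): form
After 3 (parentNode): ul
After 4 (previousSibling): img
After 5 (firstChild): html
After 6 (nextSibling): html (no-op, stayed)
After 7 (firstChild): html (no-op, stayed)
After 8 (parentNode): img
After 9 (nextSibling): ul
After 10 (parentNode): nav
After 11 (firstChild): title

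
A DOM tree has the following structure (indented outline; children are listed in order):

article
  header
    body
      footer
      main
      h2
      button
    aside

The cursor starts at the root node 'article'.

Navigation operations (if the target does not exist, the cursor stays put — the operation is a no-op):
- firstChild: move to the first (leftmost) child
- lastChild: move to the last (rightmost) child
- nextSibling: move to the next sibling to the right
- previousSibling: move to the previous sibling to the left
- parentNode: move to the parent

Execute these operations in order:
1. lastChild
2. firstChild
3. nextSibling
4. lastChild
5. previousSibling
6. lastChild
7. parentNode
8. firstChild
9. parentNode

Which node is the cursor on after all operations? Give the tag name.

Answer: body

Derivation:
After 1 (lastChild): header
After 2 (firstChild): body
After 3 (nextSibling): aside
After 4 (lastChild): aside (no-op, stayed)
After 5 (previousSibling): body
After 6 (lastChild): button
After 7 (parentNode): body
After 8 (firstChild): footer
After 9 (parentNode): body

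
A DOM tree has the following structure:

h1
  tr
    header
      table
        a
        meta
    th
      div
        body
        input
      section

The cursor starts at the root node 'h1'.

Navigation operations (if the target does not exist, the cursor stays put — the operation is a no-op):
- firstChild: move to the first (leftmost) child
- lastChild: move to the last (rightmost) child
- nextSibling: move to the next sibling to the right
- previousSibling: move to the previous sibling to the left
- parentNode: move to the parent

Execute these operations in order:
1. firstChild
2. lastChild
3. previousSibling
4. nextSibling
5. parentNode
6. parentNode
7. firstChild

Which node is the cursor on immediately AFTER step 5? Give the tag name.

After 1 (firstChild): tr
After 2 (lastChild): th
After 3 (previousSibling): header
After 4 (nextSibling): th
After 5 (parentNode): tr

Answer: tr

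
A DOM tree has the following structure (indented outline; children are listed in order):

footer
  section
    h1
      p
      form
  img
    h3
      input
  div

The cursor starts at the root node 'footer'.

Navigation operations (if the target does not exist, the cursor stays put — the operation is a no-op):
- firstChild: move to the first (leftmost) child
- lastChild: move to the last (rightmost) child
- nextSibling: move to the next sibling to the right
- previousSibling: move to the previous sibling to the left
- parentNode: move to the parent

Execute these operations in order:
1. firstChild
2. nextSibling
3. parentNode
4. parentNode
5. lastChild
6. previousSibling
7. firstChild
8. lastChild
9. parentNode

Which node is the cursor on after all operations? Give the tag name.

After 1 (firstChild): section
After 2 (nextSibling): img
After 3 (parentNode): footer
After 4 (parentNode): footer (no-op, stayed)
After 5 (lastChild): div
After 6 (previousSibling): img
After 7 (firstChild): h3
After 8 (lastChild): input
After 9 (parentNode): h3

Answer: h3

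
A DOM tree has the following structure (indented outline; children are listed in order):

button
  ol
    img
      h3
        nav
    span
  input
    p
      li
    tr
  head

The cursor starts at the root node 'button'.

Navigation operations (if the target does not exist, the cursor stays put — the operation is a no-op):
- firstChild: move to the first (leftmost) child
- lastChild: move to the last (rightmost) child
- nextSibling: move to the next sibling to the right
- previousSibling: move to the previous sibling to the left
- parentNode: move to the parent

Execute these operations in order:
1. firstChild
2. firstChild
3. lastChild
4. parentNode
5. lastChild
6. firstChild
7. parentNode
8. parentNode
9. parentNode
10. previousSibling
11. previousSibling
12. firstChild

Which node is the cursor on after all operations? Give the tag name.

After 1 (firstChild): ol
After 2 (firstChild): img
After 3 (lastChild): h3
After 4 (parentNode): img
After 5 (lastChild): h3
After 6 (firstChild): nav
After 7 (parentNode): h3
After 8 (parentNode): img
After 9 (parentNode): ol
After 10 (previousSibling): ol (no-op, stayed)
After 11 (previousSibling): ol (no-op, stayed)
After 12 (firstChild): img

Answer: img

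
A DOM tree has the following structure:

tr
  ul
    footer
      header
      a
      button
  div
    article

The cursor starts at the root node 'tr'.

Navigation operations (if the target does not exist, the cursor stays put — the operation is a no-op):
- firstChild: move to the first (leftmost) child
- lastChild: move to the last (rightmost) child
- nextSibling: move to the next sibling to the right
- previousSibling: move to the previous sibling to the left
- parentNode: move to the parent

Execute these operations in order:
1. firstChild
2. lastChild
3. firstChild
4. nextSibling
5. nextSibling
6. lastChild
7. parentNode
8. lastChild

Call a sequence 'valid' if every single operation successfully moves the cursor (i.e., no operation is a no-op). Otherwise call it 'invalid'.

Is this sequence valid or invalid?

After 1 (firstChild): ul
After 2 (lastChild): footer
After 3 (firstChild): header
After 4 (nextSibling): a
After 5 (nextSibling): button
After 6 (lastChild): button (no-op, stayed)
After 7 (parentNode): footer
After 8 (lastChild): button

Answer: invalid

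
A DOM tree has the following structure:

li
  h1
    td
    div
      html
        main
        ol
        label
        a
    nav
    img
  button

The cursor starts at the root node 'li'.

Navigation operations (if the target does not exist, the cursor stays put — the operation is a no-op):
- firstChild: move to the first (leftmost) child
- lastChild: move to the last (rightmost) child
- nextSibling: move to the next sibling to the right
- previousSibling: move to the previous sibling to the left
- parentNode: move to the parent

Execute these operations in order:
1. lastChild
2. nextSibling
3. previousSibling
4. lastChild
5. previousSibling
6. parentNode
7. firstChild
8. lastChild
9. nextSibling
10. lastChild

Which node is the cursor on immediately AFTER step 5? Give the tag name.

Answer: nav

Derivation:
After 1 (lastChild): button
After 2 (nextSibling): button (no-op, stayed)
After 3 (previousSibling): h1
After 4 (lastChild): img
After 5 (previousSibling): nav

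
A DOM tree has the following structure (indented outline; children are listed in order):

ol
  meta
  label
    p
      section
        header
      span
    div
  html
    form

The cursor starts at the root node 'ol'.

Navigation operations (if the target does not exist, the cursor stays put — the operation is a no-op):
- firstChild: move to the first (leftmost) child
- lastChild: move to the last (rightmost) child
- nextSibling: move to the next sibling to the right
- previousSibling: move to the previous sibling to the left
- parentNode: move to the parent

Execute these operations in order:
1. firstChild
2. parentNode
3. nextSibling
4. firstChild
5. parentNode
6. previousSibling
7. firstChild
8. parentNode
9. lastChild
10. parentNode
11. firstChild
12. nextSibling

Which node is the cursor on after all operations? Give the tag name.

After 1 (firstChild): meta
After 2 (parentNode): ol
After 3 (nextSibling): ol (no-op, stayed)
After 4 (firstChild): meta
After 5 (parentNode): ol
After 6 (previousSibling): ol (no-op, stayed)
After 7 (firstChild): meta
After 8 (parentNode): ol
After 9 (lastChild): html
After 10 (parentNode): ol
After 11 (firstChild): meta
After 12 (nextSibling): label

Answer: label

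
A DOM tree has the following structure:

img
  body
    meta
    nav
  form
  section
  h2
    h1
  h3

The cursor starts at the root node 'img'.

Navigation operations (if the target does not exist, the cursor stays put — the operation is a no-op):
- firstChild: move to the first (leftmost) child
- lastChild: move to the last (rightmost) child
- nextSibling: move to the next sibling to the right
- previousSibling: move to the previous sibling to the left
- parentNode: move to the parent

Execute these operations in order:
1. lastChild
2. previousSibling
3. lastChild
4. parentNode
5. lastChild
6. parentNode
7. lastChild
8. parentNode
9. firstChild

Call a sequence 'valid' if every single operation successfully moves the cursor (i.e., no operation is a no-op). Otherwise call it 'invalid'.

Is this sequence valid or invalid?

After 1 (lastChild): h3
After 2 (previousSibling): h2
After 3 (lastChild): h1
After 4 (parentNode): h2
After 5 (lastChild): h1
After 6 (parentNode): h2
After 7 (lastChild): h1
After 8 (parentNode): h2
After 9 (firstChild): h1

Answer: valid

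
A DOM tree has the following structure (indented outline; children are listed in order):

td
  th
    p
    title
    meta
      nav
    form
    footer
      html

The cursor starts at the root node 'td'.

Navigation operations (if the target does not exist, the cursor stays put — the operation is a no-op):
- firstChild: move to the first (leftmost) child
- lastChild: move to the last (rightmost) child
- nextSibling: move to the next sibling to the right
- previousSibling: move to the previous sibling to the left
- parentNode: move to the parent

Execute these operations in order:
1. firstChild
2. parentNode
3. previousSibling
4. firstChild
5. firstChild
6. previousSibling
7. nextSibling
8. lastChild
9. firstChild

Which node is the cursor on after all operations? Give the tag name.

Answer: title

Derivation:
After 1 (firstChild): th
After 2 (parentNode): td
After 3 (previousSibling): td (no-op, stayed)
After 4 (firstChild): th
After 5 (firstChild): p
After 6 (previousSibling): p (no-op, stayed)
After 7 (nextSibling): title
After 8 (lastChild): title (no-op, stayed)
After 9 (firstChild): title (no-op, stayed)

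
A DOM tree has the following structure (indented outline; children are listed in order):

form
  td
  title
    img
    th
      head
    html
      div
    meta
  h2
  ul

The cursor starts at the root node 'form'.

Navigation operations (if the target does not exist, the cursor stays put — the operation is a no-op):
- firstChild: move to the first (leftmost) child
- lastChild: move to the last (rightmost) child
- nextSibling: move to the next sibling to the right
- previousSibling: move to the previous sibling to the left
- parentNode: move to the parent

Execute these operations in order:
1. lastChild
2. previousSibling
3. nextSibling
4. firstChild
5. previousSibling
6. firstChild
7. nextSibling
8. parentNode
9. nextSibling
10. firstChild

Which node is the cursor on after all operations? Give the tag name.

After 1 (lastChild): ul
After 2 (previousSibling): h2
After 3 (nextSibling): ul
After 4 (firstChild): ul (no-op, stayed)
After 5 (previousSibling): h2
After 6 (firstChild): h2 (no-op, stayed)
After 7 (nextSibling): ul
After 8 (parentNode): form
After 9 (nextSibling): form (no-op, stayed)
After 10 (firstChild): td

Answer: td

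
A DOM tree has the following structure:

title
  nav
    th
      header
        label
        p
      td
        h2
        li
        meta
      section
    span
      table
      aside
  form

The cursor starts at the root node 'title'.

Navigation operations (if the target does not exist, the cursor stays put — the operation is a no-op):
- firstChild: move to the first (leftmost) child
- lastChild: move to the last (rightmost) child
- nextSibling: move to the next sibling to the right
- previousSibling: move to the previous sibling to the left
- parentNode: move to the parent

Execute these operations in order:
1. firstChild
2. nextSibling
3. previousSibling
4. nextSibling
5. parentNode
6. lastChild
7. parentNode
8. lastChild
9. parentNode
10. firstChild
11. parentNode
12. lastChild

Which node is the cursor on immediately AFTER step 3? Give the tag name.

Answer: nav

Derivation:
After 1 (firstChild): nav
After 2 (nextSibling): form
After 3 (previousSibling): nav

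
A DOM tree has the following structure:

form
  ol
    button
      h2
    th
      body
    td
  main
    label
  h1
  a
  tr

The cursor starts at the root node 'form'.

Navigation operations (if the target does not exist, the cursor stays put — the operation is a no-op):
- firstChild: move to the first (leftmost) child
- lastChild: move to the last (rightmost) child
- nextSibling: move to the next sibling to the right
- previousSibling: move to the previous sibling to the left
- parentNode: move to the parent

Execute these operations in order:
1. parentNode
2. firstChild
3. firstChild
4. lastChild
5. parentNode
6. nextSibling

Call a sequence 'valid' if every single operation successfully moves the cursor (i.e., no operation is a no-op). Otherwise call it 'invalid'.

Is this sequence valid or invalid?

Answer: invalid

Derivation:
After 1 (parentNode): form (no-op, stayed)
After 2 (firstChild): ol
After 3 (firstChild): button
After 4 (lastChild): h2
After 5 (parentNode): button
After 6 (nextSibling): th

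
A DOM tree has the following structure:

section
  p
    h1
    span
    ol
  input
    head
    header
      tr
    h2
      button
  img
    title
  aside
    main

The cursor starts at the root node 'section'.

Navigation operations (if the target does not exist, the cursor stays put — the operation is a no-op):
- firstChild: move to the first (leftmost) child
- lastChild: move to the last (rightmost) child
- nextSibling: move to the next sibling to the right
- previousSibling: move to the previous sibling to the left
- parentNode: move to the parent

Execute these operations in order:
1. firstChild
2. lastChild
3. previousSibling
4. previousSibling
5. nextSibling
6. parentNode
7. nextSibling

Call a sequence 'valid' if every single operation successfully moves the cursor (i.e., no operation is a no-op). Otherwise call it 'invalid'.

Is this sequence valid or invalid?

Answer: valid

Derivation:
After 1 (firstChild): p
After 2 (lastChild): ol
After 3 (previousSibling): span
After 4 (previousSibling): h1
After 5 (nextSibling): span
After 6 (parentNode): p
After 7 (nextSibling): input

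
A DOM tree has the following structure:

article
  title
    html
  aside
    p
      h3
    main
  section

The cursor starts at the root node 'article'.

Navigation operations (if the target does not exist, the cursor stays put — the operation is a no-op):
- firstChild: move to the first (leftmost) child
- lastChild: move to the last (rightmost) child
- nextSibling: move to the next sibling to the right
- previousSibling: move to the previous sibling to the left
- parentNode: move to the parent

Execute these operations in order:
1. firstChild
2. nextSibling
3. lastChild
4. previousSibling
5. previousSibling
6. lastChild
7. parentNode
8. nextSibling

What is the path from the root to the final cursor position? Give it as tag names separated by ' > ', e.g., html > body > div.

After 1 (firstChild): title
After 2 (nextSibling): aside
After 3 (lastChild): main
After 4 (previousSibling): p
After 5 (previousSibling): p (no-op, stayed)
After 6 (lastChild): h3
After 7 (parentNode): p
After 8 (nextSibling): main

Answer: article > aside > main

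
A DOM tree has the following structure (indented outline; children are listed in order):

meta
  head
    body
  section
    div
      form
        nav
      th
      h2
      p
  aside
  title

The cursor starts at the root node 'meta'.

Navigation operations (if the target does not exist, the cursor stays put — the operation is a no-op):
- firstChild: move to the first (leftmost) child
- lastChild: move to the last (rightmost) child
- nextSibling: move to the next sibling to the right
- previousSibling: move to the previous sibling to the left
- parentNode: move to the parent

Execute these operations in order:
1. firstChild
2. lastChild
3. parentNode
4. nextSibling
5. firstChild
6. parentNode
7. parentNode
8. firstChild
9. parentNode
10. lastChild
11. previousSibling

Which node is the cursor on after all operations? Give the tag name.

After 1 (firstChild): head
After 2 (lastChild): body
After 3 (parentNode): head
After 4 (nextSibling): section
After 5 (firstChild): div
After 6 (parentNode): section
After 7 (parentNode): meta
After 8 (firstChild): head
After 9 (parentNode): meta
After 10 (lastChild): title
After 11 (previousSibling): aside

Answer: aside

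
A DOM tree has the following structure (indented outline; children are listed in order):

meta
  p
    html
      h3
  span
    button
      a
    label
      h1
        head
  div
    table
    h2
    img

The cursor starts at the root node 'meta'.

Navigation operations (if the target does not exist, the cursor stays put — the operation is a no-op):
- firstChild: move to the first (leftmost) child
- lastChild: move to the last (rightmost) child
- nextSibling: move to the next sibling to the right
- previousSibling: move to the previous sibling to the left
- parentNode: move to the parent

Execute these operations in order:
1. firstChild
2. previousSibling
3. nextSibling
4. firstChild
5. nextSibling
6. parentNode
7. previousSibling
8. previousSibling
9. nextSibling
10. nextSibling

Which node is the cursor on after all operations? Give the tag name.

Answer: div

Derivation:
After 1 (firstChild): p
After 2 (previousSibling): p (no-op, stayed)
After 3 (nextSibling): span
After 4 (firstChild): button
After 5 (nextSibling): label
After 6 (parentNode): span
After 7 (previousSibling): p
After 8 (previousSibling): p (no-op, stayed)
After 9 (nextSibling): span
After 10 (nextSibling): div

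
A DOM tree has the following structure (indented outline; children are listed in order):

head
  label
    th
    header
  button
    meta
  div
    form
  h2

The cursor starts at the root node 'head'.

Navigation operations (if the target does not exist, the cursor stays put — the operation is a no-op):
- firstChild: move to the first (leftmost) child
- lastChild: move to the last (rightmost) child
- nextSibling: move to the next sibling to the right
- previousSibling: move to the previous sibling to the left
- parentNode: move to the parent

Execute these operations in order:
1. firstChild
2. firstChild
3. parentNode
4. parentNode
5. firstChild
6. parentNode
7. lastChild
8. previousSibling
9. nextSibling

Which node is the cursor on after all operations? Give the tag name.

After 1 (firstChild): label
After 2 (firstChild): th
After 3 (parentNode): label
After 4 (parentNode): head
After 5 (firstChild): label
After 6 (parentNode): head
After 7 (lastChild): h2
After 8 (previousSibling): div
After 9 (nextSibling): h2

Answer: h2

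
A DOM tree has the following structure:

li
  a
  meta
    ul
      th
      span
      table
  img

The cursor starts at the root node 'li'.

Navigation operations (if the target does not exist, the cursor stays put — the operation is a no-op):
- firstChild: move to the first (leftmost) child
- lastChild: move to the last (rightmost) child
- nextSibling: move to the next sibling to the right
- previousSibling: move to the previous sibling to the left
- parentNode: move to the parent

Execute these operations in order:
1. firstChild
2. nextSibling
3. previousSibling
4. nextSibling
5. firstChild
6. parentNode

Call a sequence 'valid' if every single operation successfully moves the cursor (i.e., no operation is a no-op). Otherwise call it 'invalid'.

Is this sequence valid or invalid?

After 1 (firstChild): a
After 2 (nextSibling): meta
After 3 (previousSibling): a
After 4 (nextSibling): meta
After 5 (firstChild): ul
After 6 (parentNode): meta

Answer: valid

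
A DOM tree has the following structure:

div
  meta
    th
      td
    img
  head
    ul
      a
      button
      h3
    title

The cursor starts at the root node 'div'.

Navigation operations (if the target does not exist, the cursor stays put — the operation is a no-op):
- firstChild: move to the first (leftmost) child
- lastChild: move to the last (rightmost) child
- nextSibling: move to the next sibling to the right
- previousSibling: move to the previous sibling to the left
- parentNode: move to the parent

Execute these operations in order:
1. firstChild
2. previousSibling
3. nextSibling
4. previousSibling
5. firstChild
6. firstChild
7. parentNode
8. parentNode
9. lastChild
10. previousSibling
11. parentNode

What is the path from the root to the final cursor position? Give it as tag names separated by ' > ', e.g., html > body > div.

Answer: div > meta

Derivation:
After 1 (firstChild): meta
After 2 (previousSibling): meta (no-op, stayed)
After 3 (nextSibling): head
After 4 (previousSibling): meta
After 5 (firstChild): th
After 6 (firstChild): td
After 7 (parentNode): th
After 8 (parentNode): meta
After 9 (lastChild): img
After 10 (previousSibling): th
After 11 (parentNode): meta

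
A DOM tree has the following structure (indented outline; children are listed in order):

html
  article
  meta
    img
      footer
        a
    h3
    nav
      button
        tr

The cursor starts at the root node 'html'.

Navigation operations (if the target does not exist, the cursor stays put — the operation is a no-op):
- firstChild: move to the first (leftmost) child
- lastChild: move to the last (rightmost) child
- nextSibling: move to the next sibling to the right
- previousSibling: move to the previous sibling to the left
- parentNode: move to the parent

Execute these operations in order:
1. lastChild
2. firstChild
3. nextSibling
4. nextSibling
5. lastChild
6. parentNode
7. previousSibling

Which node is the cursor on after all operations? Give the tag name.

After 1 (lastChild): meta
After 2 (firstChild): img
After 3 (nextSibling): h3
After 4 (nextSibling): nav
After 5 (lastChild): button
After 6 (parentNode): nav
After 7 (previousSibling): h3

Answer: h3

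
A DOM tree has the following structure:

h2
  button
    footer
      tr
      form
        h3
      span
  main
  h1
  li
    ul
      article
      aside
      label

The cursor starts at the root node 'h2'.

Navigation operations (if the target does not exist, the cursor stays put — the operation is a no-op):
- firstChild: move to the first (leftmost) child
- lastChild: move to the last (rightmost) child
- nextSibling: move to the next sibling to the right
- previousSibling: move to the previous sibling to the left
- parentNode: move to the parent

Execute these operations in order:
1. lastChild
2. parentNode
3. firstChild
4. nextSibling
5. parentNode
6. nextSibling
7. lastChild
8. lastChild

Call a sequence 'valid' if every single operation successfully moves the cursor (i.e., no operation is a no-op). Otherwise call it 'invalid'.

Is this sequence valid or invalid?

Answer: invalid

Derivation:
After 1 (lastChild): li
After 2 (parentNode): h2
After 3 (firstChild): button
After 4 (nextSibling): main
After 5 (parentNode): h2
After 6 (nextSibling): h2 (no-op, stayed)
After 7 (lastChild): li
After 8 (lastChild): ul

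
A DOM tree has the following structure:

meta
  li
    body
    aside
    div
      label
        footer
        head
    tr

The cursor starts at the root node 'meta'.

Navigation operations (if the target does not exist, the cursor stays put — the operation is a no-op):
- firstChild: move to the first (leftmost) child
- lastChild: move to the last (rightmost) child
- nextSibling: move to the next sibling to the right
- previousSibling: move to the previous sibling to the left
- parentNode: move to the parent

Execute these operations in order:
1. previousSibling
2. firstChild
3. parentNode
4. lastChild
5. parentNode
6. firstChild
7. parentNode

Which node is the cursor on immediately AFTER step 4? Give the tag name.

After 1 (previousSibling): meta (no-op, stayed)
After 2 (firstChild): li
After 3 (parentNode): meta
After 4 (lastChild): li

Answer: li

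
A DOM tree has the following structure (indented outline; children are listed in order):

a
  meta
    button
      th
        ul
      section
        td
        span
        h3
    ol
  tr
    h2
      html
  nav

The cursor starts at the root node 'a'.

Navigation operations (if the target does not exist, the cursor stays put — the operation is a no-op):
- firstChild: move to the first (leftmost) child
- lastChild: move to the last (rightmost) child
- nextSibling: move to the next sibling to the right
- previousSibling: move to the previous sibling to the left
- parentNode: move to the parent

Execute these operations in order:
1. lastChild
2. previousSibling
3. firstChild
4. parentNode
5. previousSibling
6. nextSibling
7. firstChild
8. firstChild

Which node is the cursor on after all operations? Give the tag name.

After 1 (lastChild): nav
After 2 (previousSibling): tr
After 3 (firstChild): h2
After 4 (parentNode): tr
After 5 (previousSibling): meta
After 6 (nextSibling): tr
After 7 (firstChild): h2
After 8 (firstChild): html

Answer: html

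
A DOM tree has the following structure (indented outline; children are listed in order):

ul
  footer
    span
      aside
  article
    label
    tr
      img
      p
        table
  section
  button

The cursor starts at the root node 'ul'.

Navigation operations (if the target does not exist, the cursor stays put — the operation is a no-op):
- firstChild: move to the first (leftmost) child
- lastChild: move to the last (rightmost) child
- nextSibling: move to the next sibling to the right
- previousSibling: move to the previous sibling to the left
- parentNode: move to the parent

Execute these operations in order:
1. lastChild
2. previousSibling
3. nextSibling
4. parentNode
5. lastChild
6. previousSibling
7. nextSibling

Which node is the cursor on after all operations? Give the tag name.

After 1 (lastChild): button
After 2 (previousSibling): section
After 3 (nextSibling): button
After 4 (parentNode): ul
After 5 (lastChild): button
After 6 (previousSibling): section
After 7 (nextSibling): button

Answer: button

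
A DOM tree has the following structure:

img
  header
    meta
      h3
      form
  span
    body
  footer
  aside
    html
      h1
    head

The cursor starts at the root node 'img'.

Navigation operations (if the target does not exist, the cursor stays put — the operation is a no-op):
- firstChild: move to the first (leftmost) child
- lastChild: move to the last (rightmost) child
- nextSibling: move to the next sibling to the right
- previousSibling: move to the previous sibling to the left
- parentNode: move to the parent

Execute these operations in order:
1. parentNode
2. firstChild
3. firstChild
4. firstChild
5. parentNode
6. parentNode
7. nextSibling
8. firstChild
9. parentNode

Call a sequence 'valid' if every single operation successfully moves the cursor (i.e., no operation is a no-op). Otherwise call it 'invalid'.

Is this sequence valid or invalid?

After 1 (parentNode): img (no-op, stayed)
After 2 (firstChild): header
After 3 (firstChild): meta
After 4 (firstChild): h3
After 5 (parentNode): meta
After 6 (parentNode): header
After 7 (nextSibling): span
After 8 (firstChild): body
After 9 (parentNode): span

Answer: invalid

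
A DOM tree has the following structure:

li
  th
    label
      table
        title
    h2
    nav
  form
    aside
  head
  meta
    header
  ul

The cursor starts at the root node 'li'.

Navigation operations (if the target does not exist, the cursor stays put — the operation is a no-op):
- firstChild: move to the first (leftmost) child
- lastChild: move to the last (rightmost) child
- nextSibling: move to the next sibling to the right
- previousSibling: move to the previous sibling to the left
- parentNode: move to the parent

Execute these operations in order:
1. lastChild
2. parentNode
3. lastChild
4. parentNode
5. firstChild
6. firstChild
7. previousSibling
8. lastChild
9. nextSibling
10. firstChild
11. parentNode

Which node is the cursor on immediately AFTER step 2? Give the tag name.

After 1 (lastChild): ul
After 2 (parentNode): li

Answer: li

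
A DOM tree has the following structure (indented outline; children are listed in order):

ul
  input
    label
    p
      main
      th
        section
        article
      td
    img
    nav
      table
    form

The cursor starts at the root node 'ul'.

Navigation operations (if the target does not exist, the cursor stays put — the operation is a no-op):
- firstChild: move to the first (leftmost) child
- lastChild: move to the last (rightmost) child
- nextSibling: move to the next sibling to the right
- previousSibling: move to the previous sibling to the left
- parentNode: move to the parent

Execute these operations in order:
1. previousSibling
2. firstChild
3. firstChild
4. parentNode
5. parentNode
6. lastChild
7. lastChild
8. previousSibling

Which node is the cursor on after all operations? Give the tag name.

After 1 (previousSibling): ul (no-op, stayed)
After 2 (firstChild): input
After 3 (firstChild): label
After 4 (parentNode): input
After 5 (parentNode): ul
After 6 (lastChild): input
After 7 (lastChild): form
After 8 (previousSibling): nav

Answer: nav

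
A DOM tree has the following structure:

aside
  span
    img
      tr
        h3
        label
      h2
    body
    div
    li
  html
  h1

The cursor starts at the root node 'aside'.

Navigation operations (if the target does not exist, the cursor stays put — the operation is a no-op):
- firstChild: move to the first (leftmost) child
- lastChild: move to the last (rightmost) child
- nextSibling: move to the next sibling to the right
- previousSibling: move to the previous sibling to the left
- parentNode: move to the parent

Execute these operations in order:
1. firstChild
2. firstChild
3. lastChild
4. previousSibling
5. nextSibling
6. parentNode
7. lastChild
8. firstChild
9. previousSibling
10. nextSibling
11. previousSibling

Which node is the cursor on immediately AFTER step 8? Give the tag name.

After 1 (firstChild): span
After 2 (firstChild): img
After 3 (lastChild): h2
After 4 (previousSibling): tr
After 5 (nextSibling): h2
After 6 (parentNode): img
After 7 (lastChild): h2
After 8 (firstChild): h2 (no-op, stayed)

Answer: h2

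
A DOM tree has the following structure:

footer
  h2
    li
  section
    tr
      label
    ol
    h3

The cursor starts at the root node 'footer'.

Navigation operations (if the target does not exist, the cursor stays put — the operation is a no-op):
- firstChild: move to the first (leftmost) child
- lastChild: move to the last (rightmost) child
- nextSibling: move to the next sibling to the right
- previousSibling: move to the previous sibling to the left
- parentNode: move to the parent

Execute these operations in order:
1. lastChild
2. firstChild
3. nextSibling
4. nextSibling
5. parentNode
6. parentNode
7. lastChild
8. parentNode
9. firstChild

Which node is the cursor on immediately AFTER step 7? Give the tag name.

After 1 (lastChild): section
After 2 (firstChild): tr
After 3 (nextSibling): ol
After 4 (nextSibling): h3
After 5 (parentNode): section
After 6 (parentNode): footer
After 7 (lastChild): section

Answer: section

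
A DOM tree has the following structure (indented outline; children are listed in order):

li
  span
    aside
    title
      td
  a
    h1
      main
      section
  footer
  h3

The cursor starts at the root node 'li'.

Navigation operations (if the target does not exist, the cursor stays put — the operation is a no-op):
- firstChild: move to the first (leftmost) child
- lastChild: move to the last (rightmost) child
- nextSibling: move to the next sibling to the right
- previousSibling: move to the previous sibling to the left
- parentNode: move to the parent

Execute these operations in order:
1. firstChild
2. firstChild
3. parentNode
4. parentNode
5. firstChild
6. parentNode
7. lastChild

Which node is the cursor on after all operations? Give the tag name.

Answer: h3

Derivation:
After 1 (firstChild): span
After 2 (firstChild): aside
After 3 (parentNode): span
After 4 (parentNode): li
After 5 (firstChild): span
After 6 (parentNode): li
After 7 (lastChild): h3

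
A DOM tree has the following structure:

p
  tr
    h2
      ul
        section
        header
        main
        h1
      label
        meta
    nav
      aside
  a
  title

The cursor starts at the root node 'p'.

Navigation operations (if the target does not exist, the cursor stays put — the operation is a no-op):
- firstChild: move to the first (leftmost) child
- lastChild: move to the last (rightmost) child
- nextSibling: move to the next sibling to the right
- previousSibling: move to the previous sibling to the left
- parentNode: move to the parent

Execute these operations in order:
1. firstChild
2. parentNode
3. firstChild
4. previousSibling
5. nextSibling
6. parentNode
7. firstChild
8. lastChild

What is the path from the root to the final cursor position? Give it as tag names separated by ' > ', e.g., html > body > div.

After 1 (firstChild): tr
After 2 (parentNode): p
After 3 (firstChild): tr
After 4 (previousSibling): tr (no-op, stayed)
After 5 (nextSibling): a
After 6 (parentNode): p
After 7 (firstChild): tr
After 8 (lastChild): nav

Answer: p > tr > nav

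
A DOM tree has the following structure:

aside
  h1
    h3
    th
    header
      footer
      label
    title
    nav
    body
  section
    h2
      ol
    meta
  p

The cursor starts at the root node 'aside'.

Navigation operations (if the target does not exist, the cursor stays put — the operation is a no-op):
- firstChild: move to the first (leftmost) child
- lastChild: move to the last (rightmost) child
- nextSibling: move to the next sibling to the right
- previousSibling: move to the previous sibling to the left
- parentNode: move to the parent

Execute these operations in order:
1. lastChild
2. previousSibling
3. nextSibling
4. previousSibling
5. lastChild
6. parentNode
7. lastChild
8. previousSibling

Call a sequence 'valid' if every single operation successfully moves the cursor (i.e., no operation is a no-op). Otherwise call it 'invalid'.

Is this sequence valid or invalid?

After 1 (lastChild): p
After 2 (previousSibling): section
After 3 (nextSibling): p
After 4 (previousSibling): section
After 5 (lastChild): meta
After 6 (parentNode): section
After 7 (lastChild): meta
After 8 (previousSibling): h2

Answer: valid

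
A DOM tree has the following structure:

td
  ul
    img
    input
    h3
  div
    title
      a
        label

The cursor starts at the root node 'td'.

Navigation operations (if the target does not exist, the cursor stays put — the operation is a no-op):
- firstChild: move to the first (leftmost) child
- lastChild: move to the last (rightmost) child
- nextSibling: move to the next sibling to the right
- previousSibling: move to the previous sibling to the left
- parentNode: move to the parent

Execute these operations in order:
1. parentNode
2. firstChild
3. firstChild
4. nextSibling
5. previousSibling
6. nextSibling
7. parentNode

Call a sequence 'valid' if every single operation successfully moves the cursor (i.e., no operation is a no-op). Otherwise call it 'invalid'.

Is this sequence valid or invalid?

Answer: invalid

Derivation:
After 1 (parentNode): td (no-op, stayed)
After 2 (firstChild): ul
After 3 (firstChild): img
After 4 (nextSibling): input
After 5 (previousSibling): img
After 6 (nextSibling): input
After 7 (parentNode): ul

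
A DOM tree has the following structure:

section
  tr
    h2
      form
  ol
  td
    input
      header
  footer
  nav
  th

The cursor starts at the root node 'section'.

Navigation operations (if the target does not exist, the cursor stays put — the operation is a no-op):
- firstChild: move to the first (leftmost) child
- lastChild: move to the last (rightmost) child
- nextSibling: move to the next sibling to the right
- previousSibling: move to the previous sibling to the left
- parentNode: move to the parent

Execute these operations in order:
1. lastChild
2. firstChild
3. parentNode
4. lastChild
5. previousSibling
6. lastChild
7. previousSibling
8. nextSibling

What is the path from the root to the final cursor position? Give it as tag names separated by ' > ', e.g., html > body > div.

Answer: section > nav

Derivation:
After 1 (lastChild): th
After 2 (firstChild): th (no-op, stayed)
After 3 (parentNode): section
After 4 (lastChild): th
After 5 (previousSibling): nav
After 6 (lastChild): nav (no-op, stayed)
After 7 (previousSibling): footer
After 8 (nextSibling): nav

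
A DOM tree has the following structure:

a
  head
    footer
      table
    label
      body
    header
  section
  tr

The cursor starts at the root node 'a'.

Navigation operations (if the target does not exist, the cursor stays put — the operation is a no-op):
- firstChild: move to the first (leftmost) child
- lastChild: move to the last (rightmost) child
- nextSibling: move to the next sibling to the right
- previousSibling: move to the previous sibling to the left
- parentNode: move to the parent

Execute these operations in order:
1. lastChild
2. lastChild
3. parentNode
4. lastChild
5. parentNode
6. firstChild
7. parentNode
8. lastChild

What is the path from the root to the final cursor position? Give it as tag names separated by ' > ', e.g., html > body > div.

After 1 (lastChild): tr
After 2 (lastChild): tr (no-op, stayed)
After 3 (parentNode): a
After 4 (lastChild): tr
After 5 (parentNode): a
After 6 (firstChild): head
After 7 (parentNode): a
After 8 (lastChild): tr

Answer: a > tr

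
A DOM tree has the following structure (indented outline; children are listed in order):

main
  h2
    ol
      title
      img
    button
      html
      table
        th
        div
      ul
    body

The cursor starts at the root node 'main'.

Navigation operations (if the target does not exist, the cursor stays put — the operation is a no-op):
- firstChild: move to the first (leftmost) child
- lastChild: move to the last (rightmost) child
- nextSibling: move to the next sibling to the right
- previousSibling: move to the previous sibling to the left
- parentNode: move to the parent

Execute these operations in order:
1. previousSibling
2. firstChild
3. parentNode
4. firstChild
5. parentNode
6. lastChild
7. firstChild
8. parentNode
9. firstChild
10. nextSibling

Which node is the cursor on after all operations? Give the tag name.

Answer: button

Derivation:
After 1 (previousSibling): main (no-op, stayed)
After 2 (firstChild): h2
After 3 (parentNode): main
After 4 (firstChild): h2
After 5 (parentNode): main
After 6 (lastChild): h2
After 7 (firstChild): ol
After 8 (parentNode): h2
After 9 (firstChild): ol
After 10 (nextSibling): button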